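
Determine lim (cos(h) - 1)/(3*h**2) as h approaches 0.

-1/6

Direct substitution gives 0/0.
Apply L'Hôpital: lim (-sin(h))/(6*h), still 0/0.
After 2 applications of L'Hôpital's rule the quotient is (-cos(h))/(6); substituting h = 0 gives -1/6.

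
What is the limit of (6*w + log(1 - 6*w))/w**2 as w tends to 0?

Direct substitution gives 0/0.
Apply L'Hôpital: lim (6 - 6/(1 - 6*w))/(2*w), still 0/0.
After 2 applications of L'Hôpital's rule the quotient is (-36/(1 - 6*w)^2)/(2); substituting w = 0 gives -18.

-18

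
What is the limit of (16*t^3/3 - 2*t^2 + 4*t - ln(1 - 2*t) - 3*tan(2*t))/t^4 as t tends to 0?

Substitution gives 0/0; apply L'Hôpital's rule 4 times.
After differentiating numerator and denominator 4 times the quotient is (-384*tan(2*t)^3/cos(2*t)^2 - 768*tan(2*t)/cos(2*t)^4 + 96/(2*t - 1)^4)/(24); at t = 0 this is 4.

4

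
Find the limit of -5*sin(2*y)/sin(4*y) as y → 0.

Substitution gives 0/0.
Divide numerator and denominator by y: sin(2y)/y → 2 and sin(4y)/y → 4, so the limit is -5·2/4 = -5/2.

-5/2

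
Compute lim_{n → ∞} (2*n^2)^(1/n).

1

Base → ∞ and exponent → 0: an ∞^0 form.
Take logs: (1/n)·ln(2·n^2) = (ln 2 + 2·ln n)/n → 0.
So the limit is e^0 = 1.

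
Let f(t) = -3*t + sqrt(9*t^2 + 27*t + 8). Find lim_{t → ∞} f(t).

9/2

An ∞ − ∞ form. Rationalising with the conjugate, the difference becomes (27t + 8) / (√(9*t^2 + 27*t + 8) + 3t).
For large t the denominator behaves like 2·3t, so the quotient tends to 27/6 = 9/2.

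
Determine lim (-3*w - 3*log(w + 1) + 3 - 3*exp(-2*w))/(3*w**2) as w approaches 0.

Substitution gives 0/0; apply L'Hôpital's rule 2 times.
After differentiating numerator and denominator 2 times the quotient is (-12*e^(-2*w) + 3/(w + 1)^2)/(6); at w = 0 this is -3/2.

-3/2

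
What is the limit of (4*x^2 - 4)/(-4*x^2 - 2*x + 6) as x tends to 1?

Direct substitution gives 0/0, so factor. Both numerator and denominator have (x - 1) as a factor.
After cancelling, the expression reduces to (4*x + 4)/(-4*x - 6).
Substituting x = 1 gives -4/5.

-4/5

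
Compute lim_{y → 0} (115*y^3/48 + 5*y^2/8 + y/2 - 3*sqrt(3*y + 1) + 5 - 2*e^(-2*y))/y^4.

3133/384

Substitution gives 0/0; apply L'Hôpital's rule 4 times.
After differentiating numerator and denominator 4 times the quotient is (-32*e^(-2*y) + 3645/(16*(3*y + 1)^(7/2)))/(24); at y = 0 this is 3133/384.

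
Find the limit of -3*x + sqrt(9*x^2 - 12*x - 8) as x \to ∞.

An ∞ − ∞ form. Rationalising with the conjugate, the difference becomes (-12x - 8) / (√(9*x^2 - 12*x - 8) + 3x).
For large x the denominator behaves like 2·3x, so the quotient tends to -12/6 = -2.

-2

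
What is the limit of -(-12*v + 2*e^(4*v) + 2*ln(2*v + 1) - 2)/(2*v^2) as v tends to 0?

-6

Substitution gives 0/0 (the numerator vanishes to order 2).
Expand each term to order v^2: the coefficient of v^2 in 2·e^(4v) is 16 and in 2·ln(1 + 2v) is -4.
Lower-order terms cancel with the polynomial part, so the numerator is (12)·v^2 + o(v^2), and the limit is (12)/(-2) = -6.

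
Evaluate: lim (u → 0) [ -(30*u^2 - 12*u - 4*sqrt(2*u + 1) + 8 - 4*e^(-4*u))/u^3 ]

-122/3

Substitution gives 0/0 (the numerator vanishes to order 3).
Expand each term to order u^3: the coefficient of u^3 in -4·√(1 + 2u) is -2 and in -4·e^(-4u) is 128/3.
Lower-order terms cancel with the polynomial part, so the numerator is (122/3)·u^3 + o(u^3), and the limit is (122/3)/(-1) = -122/3.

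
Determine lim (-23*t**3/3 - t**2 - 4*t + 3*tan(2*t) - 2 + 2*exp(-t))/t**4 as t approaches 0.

Substitution gives 0/0; apply L'Hôpital's rule 4 times.
After differentiating numerator and denominator 4 times the quotient is (2*(192*(3*tan(2*t)^2 + 2)*e^(t)*tan(2*t)/cos(2*t)^2 + 1)*e^(-t))/(24); at t = 0 this is 1/12.

1/12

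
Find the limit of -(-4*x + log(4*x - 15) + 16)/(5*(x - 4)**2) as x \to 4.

8/5

Direct substitution gives 0/0.
Apply L'Hôpital: lim (-4 + 4/(4*x - 15))/(40 - 10*x), still 0/0.
After 2 applications of L'Hôpital's rule the quotient is (-16/(4*x - 15)^2)/(-10); substituting x = 4 gives 8/5.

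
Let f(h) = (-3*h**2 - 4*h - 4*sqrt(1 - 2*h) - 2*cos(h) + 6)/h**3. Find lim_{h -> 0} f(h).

2

Substitution gives 0/0; apply L'Hôpital's rule 3 times.
After differentiating numerator and denominator 3 times the quotient is (-2*sin(h) + 12/(1 - 2*h)^(5/2))/(6); at h = 0 this is 2.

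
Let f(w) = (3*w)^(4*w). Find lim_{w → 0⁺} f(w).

Base → 0⁺ and exponent → 0⁺: a 0^0 form.
Take logs: 4w·ln(3w). This is 0·(−∞); rewriting as ln(3w)/(1/(4w)) and applying L'Hôpital gives 0.
Hence the limit is e^0 = 1.

1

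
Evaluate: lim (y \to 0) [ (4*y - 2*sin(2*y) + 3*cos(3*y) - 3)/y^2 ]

Substitution gives 0/0 (the numerator vanishes to order 2).
Expand each term to order y^2: the coefficient of y^2 in -2·sin(2y) is 0 and in 3·cos(3y) is -27/2.
Lower-order terms cancel with the polynomial part, so the numerator is (-27/2)·y^2 + o(y^2), and the limit is (-27/2)/(1) = -27/2.

-27/2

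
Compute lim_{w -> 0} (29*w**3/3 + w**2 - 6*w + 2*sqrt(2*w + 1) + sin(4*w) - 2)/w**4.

Substitution gives 0/0 (the numerator vanishes to order 4).
Expand each term to order w^4: the coefficient of w^4 in 2·√(1 + 2w) is -5/4 and in sin(4w) is 0.
Lower-order terms cancel with the polynomial part, so the numerator is (-5/4)·w^4 + o(w^4), and the limit is (-5/4)/(1) = -5/4.

-5/4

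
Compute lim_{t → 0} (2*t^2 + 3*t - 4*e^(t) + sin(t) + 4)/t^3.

-5/6

Substitution gives 0/0 (the numerator vanishes to order 3).
Expand each term to order t^3: the coefficient of t^3 in -4·e^(t) is -2/3 and in sin(t) is -1/6.
Lower-order terms cancel with the polynomial part, so the numerator is (-5/6)·t^3 + o(t^3), and the limit is (-5/6)/(1) = -5/6.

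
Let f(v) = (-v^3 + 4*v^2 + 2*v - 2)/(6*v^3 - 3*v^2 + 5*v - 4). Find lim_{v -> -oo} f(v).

Numerator and denominator both have degree 3.
Dividing every term by v^3, all lower-order terms vanish and the limit is the ratio of leading coefficients, -1/(6) = -1/6.

-1/6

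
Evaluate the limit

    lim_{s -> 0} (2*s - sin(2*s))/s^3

4/3

Direct substitution gives 0/0.
Apply L'Hôpital: lim (2 - 2*cos(2*s))/(3*s^2), still 0/0.
Apply L'Hôpital: lim (4*sin(2*s))/(6*s), still 0/0.
After 3 applications of L'Hôpital's rule the quotient is (8*cos(2*s))/(6); substituting s = 0 gives 4/3.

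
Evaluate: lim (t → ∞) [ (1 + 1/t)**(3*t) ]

Let L be the limit and take ln: ln L = lim (3t)·ln(1 + 1/t) = lim (3t)·(1/t + O(1/t²)) = 3.
Hence L = e^(3).

e^(3)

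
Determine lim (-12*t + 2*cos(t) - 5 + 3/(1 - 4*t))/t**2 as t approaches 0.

47

Substitution gives 0/0 (the numerator vanishes to order 2).
Expand each term to order t^2: the coefficient of t^2 in 2·cos(t) is -1 and in 3·1/(1 - 4t) is 48.
Lower-order terms cancel with the polynomial part, so the numerator is (47)·t^2 + o(t^2), and the limit is (47)/(1) = 47.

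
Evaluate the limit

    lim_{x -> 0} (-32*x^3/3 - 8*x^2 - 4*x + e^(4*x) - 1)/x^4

32/3

Direct substitution gives 0/0.
Apply L'Hôpital: lim (-32*x^2 - 16*x + 4*e^(4*x) - 4)/(4*x^3), still 0/0.
Apply L'Hôpital: lim (-64*x + 16*e^(4*x) - 16)/(12*x^2), still 0/0.
Apply L'Hôpital: lim (64*e^(4*x) - 64)/(24*x), still 0/0.
After 4 applications of L'Hôpital's rule the quotient is (256*e^(4*x))/(24); substituting x = 0 gives 32/3.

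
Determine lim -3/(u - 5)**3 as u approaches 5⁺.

-∞

As u → 5⁺, (u - 5) → 0⁺, so (u - 5)^3 → 0⁺ and -3/(u - 5)^3 → -∞.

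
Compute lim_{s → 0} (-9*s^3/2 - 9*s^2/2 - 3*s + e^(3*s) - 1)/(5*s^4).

Direct substitution gives 0/0.
Apply L'Hôpital: lim (-27*s^2/2 - 9*s + 3*e^(3*s) - 3)/(20*s^3), still 0/0.
Apply L'Hôpital: lim (-27*s + 9*e^(3*s) - 9)/(60*s^2), still 0/0.
Apply L'Hôpital: lim (27*e^(3*s) - 27)/(120*s), still 0/0.
After 4 applications of L'Hôpital's rule the quotient is (81*e^(3*s))/(120); substituting s = 0 gives 27/40.

27/40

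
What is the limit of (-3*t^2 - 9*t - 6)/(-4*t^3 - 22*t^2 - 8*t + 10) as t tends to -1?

-1/8

At t = -1 both the top and bottom vanish — a removable singularity. Factoring out (t + 1) from each leaves (-3*t - 6)/(-4*t^2 - 18*t + 10), which at t = -1 equals -1/8.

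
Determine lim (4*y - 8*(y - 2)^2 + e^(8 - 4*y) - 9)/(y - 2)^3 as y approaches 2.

-32/3

Direct substitution gives 0/0.
Apply L'Hôpital: lim (-16*y - 4*e^(8 - 4*y) + 36)/(3*(y - 2)^2), still 0/0.
Apply L'Hôpital: lim (16*e^(8 - 4*y) - 16)/(6*y - 12), still 0/0.
After 3 applications of L'Hôpital's rule the quotient is (-64*e^(8 - 4*y))/(6); substituting y = 2 gives -32/3.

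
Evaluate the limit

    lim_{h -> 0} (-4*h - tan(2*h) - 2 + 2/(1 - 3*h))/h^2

Substitution gives 0/0; apply L'Hôpital's rule 2 times.
After differentiating numerator and denominator 2 times the quotient is (-8*tan(2*h)/cos(2*h)^2 - 36/(3*h - 1)^3)/(2); at h = 0 this is 18.

18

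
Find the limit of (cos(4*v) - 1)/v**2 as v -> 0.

Direct substitution gives 0/0.
Apply L'Hôpital: lim (-4*sin(4*v))/(2*v), still 0/0.
After 2 applications of L'Hôpital's rule the quotient is (-16*cos(4*v))/(2); substituting v = 0 gives -8.

-8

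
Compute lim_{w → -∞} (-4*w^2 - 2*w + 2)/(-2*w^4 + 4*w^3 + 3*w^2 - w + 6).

0

The denominator has degree 4 and the numerator degree 2. Dividing numerator and denominator by w^4 sends every term to 0 except the leading denominator term, so the limit is 0.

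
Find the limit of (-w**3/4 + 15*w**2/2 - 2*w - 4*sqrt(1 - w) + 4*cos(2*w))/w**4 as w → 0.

271/96

Substitution gives 0/0; apply L'Hôpital's rule 4 times.
After differentiating numerator and denominator 4 times the quotient is (64*cos(2*w) + 15/(4*(1 - w)^(7/2)))/(24); at w = 0 this is 271/96.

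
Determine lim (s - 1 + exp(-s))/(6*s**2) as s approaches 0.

Direct substitution gives 0/0.
Apply L'Hôpital: lim (1 - e^(-s))/(12*s), still 0/0.
After 2 applications of L'Hôpital's rule the quotient is (e^(-s))/(12); substituting s = 0 gives 1/12.

1/12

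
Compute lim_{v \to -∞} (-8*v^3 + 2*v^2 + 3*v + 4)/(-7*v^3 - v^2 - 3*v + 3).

8/7

Numerator and denominator both have degree 3.
Dividing every term by v^3, all lower-order terms vanish and the limit is the ratio of leading coefficients, -8/(-7) = 8/7.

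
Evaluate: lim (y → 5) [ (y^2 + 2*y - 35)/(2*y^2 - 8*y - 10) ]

At y = 5 both the top and bottom vanish — a removable singularity. Factoring out (y - 5) from each leaves (y + 7)/(2*y + 2), which at y = 5 equals 1.

1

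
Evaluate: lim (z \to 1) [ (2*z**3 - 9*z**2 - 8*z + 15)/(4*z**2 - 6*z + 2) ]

-10

Direct substitution gives 0/0, so factor. Both numerator and denominator have (z - 1) as a factor.
After cancelling, the expression reduces to (2*z^2 - 7*z - 15)/(4*z - 2).
Substituting z = 1 gives -10.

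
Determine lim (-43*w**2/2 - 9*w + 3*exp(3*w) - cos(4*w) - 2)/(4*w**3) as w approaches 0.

27/8

Substitution gives 0/0; apply L'Hôpital's rule 3 times.
After differentiating numerator and denominator 3 times the quotient is (81*e^(3*w) - 64*sin(4*w))/(24); at w = 0 this is 27/8.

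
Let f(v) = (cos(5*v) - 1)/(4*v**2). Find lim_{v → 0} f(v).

Direct substitution gives 0/0.
Apply L'Hôpital: lim (-5*sin(5*v))/(8*v), still 0/0.
After 2 applications of L'Hôpital's rule the quotient is (-25*cos(5*v))/(8); substituting v = 0 gives -25/8.

-25/8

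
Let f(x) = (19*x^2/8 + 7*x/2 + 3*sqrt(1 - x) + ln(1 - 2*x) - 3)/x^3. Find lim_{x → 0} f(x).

-137/48

Substitution gives 0/0 (the numerator vanishes to order 3).
Expand each term to order x^3: the coefficient of x^3 in ln(1 - 2x) is -8/3 and in 3·√(1 - x) is -3/16.
Lower-order terms cancel with the polynomial part, so the numerator is (-137/48)·x^3 + o(x^3), and the limit is (-137/48)/(1) = -137/48.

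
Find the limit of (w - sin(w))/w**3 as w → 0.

1/6

Direct substitution gives 0/0.
Apply L'Hôpital: lim (1 - cos(w))/(3*w^2), still 0/0.
Apply L'Hôpital: lim (sin(w))/(6*w), still 0/0.
After 3 applications of L'Hôpital's rule the quotient is (cos(w))/(6); substituting w = 0 gives 1/6.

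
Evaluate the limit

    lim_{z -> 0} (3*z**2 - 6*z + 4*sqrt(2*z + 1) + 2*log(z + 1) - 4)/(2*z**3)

4/3

Substitution gives 0/0; apply L'Hôpital's rule 3 times.
After differentiating numerator and denominator 3 times the quotient is (12/(2*z + 1)^(5/2) + 4/(z + 1)^3)/(12); at z = 0 this is 4/3.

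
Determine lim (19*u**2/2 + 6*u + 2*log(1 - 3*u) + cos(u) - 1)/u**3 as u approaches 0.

Substitution gives 0/0 (the numerator vanishes to order 3).
Expand each term to order u^3: the coefficient of u^3 in 2·ln(1 - 3u) is -18 and in cos(u) is 0.
Lower-order terms cancel with the polynomial part, so the numerator is (-18)·u^3 + o(u^3), and the limit is (-18)/(1) = -18.

-18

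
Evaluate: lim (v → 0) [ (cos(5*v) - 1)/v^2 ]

Direct substitution gives 0/0.
Apply L'Hôpital: lim (-5*sin(5*v))/(2*v), still 0/0.
After 2 applications of L'Hôpital's rule the quotient is (-25*cos(5*v))/(2); substituting v = 0 gives -25/2.

-25/2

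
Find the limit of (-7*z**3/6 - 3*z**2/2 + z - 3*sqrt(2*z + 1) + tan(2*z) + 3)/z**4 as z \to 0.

15/8

Substitution gives 0/0; apply L'Hôpital's rule 4 times.
After differentiating numerator and denominator 4 times the quotient is (384*tan(2*z)^3/cos(2*z)^2 + 256*tan(2*z)/cos(2*z)^2 + 45/(2*z + 1)^(7/2))/(24); at z = 0 this is 15/8.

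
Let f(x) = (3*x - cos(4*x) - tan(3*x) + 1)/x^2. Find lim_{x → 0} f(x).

Substitution gives 0/0 (the numerator vanishes to order 2).
Expand each term to order x^2: the coefficient of x^2 in −cos(4x) is 8 and in −tan(3x) is 0.
Lower-order terms cancel with the polynomial part, so the numerator is (8)·x^2 + o(x^2), and the limit is (8)/(1) = 8.

8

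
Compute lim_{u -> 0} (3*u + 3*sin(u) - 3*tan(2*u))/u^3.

Substitution gives 0/0; apply L'Hôpital's rule 3 times.
After differentiating numerator and denominator 3 times the quotient is (-3*cos(u) - 144*tan(2*u)^4 - 192*tan(2*u)^2 - 48)/(6); at u = 0 this is -17/2.

-17/2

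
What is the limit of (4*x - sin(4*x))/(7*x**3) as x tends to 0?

Direct substitution gives 0/0.
Apply L'Hôpital: lim (4 - 4*cos(4*x))/(21*x^2), still 0/0.
Apply L'Hôpital: lim (16*sin(4*x))/(42*x), still 0/0.
After 3 applications of L'Hôpital's rule the quotient is (64*cos(4*x))/(42); substituting x = 0 gives 32/21.

32/21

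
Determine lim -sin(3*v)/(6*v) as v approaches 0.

Substitution gives 0/0.
Write it as (3/(-6))·sin(3v)/(3v); since sin(u)/u → 1, the limit is -1/2.

-1/2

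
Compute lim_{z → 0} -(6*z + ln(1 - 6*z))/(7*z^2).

Direct substitution gives 0/0.
Apply L'Hôpital: lim (6 - 6/(1 - 6*z))/(-14*z), still 0/0.
After 2 applications of L'Hôpital's rule the quotient is (-36/(1 - 6*z)^2)/(-14); substituting z = 0 gives 18/7.

18/7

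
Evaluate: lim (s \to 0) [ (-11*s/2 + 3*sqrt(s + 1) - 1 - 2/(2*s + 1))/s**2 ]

Substitution gives 0/0; apply L'Hôpital's rule 2 times.
After differentiating numerator and denominator 2 times the quotient is (-16/(2*s + 1)^3 - 3/(4*(s + 1)^(3/2)))/(2); at s = 0 this is -67/8.

-67/8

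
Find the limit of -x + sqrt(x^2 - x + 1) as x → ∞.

-1/2

This has the form ∞ − ∞. Multiply and divide by the conjugate √(x^2 - x + 1) + x.
That gives (-x + 1) / (√(x^2 - x + 1) + x).
Divide numerator and denominator by x: the limit is -1/(2·1) = -1/2.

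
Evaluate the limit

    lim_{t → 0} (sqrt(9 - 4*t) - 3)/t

-2/3

A 0/0 form; rationalise with √(9 - 4t) + √9. This collapses the numerator to -4t, leaving -4/(√(9 - 4t) + √9) → -4/(2√9) = -2/3.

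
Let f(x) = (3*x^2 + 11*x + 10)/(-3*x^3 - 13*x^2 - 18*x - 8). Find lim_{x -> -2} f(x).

Since x = -2 makes numerator and denominator zero, (x + 2) divides both.
Cancelling it gives (3*x + 5)/(-3*x^2 - 7*x - 4); now plug in x = -2 to get 1/2.

1/2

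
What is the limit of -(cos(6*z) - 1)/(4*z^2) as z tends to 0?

Direct substitution gives 0/0.
Apply L'Hôpital: lim (-6*sin(6*z))/(-8*z), still 0/0.
After 2 applications of L'Hôpital's rule the quotient is (-36*cos(6*z))/(-8); substituting z = 0 gives 9/2.

9/2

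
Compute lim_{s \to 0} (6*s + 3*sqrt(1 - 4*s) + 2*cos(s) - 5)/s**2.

-7

Substitution gives 0/0 (the numerator vanishes to order 2).
Expand each term to order s^2: the coefficient of s^2 in 2·cos(s) is -1 and in 3·√(1 - 4s) is -6.
Lower-order terms cancel with the polynomial part, so the numerator is (-7)·s^2 + o(s^2), and the limit is (-7)/(1) = -7.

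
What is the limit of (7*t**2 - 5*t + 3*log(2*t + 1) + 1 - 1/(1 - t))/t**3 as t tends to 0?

7

Substitution gives 0/0; apply L'Hôpital's rule 3 times.
After differentiating numerator and denominator 3 times the quotient is (48/(2*t + 1)^3 - 6/(t - 1)^4)/(6); at t = 0 this is 7.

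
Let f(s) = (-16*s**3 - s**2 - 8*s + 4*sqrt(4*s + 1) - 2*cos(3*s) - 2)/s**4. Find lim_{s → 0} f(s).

Substitution gives 0/0 (the numerator vanishes to order 4).
Expand each term to order s^4: the coefficient of s^4 in 4·√(1 + 4s) is -40 and in -2·cos(3s) is -27/4.
Lower-order terms cancel with the polynomial part, so the numerator is (-187/4)·s^4 + o(s^4), and the limit is (-187/4)/(1) = -187/4.

-187/4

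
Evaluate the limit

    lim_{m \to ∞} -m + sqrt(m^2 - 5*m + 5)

-5/2

This has the form ∞ − ∞. Multiply and divide by the conjugate √(m^2 - 5*m + 5) + m.
That gives (-5m + 5) / (√(m^2 - 5*m + 5) + m).
Divide numerator and denominator by m: the limit is -5/(2·1) = -5/2.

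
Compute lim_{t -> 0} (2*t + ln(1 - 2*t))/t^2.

Direct substitution gives 0/0.
Apply L'Hôpital: lim (2 - 2/(1 - 2*t))/(2*t), still 0/0.
After 2 applications of L'Hôpital's rule the quotient is (-4/(1 - 2*t)^2)/(2); substituting t = 0 gives -2.

-2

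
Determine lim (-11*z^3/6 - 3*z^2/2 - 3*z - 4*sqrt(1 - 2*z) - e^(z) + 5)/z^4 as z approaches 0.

Substitution gives 0/0; apply L'Hôpital's rule 4 times.
After differentiating numerator and denominator 4 times the quotient is (-e^(z) + 60/(1 - 2*z)^(7/2))/(24); at z = 0 this is 59/24.

59/24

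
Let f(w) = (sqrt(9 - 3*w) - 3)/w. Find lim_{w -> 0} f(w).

Substitution gives 0/0. Multiply numerator and denominator by the conjugate √(9 - 3w) + √9.
The numerator becomes (9 - 3w) − 9 = -3w, so the expression simplifies to -3/(√(9 - 3w) + √9).
Letting w → 0 gives -3/(2√9) = -1/2.

-1/2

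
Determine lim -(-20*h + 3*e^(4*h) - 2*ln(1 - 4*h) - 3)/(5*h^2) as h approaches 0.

Substitution gives 0/0; apply L'Hôpital's rule 2 times.
After differentiating numerator and denominator 2 times the quotient is (48*e^(4*h) + 32/(4*h - 1)^2)/(-10); at h = 0 this is -8.

-8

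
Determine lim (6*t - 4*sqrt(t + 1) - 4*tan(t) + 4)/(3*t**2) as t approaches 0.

Substitution gives 0/0; apply L'Hôpital's rule 2 times.
After differentiating numerator and denominator 2 times the quotient is (-8*tan(t)/cos(t)^2 + (t + 1)^(-3/2))/(6); at t = 0 this is 1/6.

1/6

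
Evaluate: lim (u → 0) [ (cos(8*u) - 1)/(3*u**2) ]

Direct substitution gives 0/0.
Apply L'Hôpital: lim (-8*sin(8*u))/(6*u), still 0/0.
After 2 applications of L'Hôpital's rule the quotient is (-64*cos(8*u))/(6); substituting u = 0 gives -32/3.

-32/3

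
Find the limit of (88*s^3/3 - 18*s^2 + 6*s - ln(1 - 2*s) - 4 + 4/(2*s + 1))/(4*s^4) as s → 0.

Substitution gives 0/0 (the numerator vanishes to order 4).
Expand each term to order s^4: the coefficient of s^4 in −ln(1 - 2s) is 4 and in 4·1/(1 + 2s) is 64.
Lower-order terms cancel with the polynomial part, so the numerator is (68)·s^4 + o(s^4), and the limit is (68)/(4) = 17.

17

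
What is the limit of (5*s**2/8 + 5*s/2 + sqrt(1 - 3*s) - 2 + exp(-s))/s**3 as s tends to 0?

Substitution gives 0/0 (the numerator vanishes to order 3).
Expand each term to order s^3: the coefficient of s^3 in √(1 - 3s) is -27/16 and in e^(-s) is -1/6.
Lower-order terms cancel with the polynomial part, so the numerator is (-89/48)·s^3 + o(s^3), and the limit is (-89/48)/(1) = -89/48.

-89/48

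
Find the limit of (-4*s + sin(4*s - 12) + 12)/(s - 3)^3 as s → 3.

-32/3

Direct substitution gives 0/0.
Apply L'Hôpital: lim (4*cos(4*s - 12) - 4)/(3*(s - 3)^2), still 0/0.
Apply L'Hôpital: lim (-16*sin(4*s - 12))/(6*s - 18), still 0/0.
After 3 applications of L'Hôpital's rule the quotient is (-64*cos(4*s - 12))/(6); substituting s = 3 gives -32/3.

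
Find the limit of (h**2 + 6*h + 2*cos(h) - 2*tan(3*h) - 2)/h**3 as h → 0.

Substitution gives 0/0 (the numerator vanishes to order 3).
Expand each term to order h^3: the coefficient of h^3 in -2·tan(3h) is -18 and in 2·cos(h) is 0.
Lower-order terms cancel with the polynomial part, so the numerator is (-18)·h^3 + o(h^3), and the limit is (-18)/(1) = -18.

-18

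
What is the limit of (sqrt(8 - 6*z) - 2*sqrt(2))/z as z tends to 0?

-3*√(2)/4

A 0/0 form; rationalise with √(8 - 6z) + √8. This collapses the numerator to -6z, leaving -6/(√(8 - 6z) + √8) → -6/(2√8) = -3*√(2)/4.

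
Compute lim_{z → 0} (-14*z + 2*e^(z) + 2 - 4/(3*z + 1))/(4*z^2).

-35/4

Substitution gives 0/0; apply L'Hôpital's rule 2 times.
After differentiating numerator and denominator 2 times the quotient is (2*e^(z) - 72/(3*z + 1)^3)/(8); at z = 0 this is -35/4.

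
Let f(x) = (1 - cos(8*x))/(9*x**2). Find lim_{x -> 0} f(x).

Substitution gives 0/0.
Use (1 − cos u)/u² → 1/2 with u = 8x: the limit is 8²/(2·9) = 32/9.

32/9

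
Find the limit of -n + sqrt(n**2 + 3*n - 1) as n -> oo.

An ∞ − ∞ form. Rationalising with the conjugate, the difference becomes (3n - 1) / (√(n^2 + 3*n - 1) + n).
For large n the denominator behaves like 2·n, so the quotient tends to 3/2 = 3/2.

3/2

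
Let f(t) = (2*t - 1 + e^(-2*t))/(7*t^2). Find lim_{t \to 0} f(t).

Direct substitution gives 0/0.
Apply L'Hôpital: lim (2 - 2*e^(-2*t))/(14*t), still 0/0.
After 2 applications of L'Hôpital's rule the quotient is (4*e^(-2*t))/(14); substituting t = 0 gives 2/7.

2/7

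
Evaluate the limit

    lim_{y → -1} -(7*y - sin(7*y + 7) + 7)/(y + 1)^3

-343/6

Direct substitution gives 0/0.
Apply L'Hôpital: lim (7 - 7*cos(7*y + 7))/(-3*(y + 1)^2), still 0/0.
Apply L'Hôpital: lim (49*sin(7*y + 7))/(-6*y - 6), still 0/0.
After 3 applications of L'Hôpital's rule the quotient is (343*cos(7*y + 7))/(-6); substituting y = -1 gives -343/6.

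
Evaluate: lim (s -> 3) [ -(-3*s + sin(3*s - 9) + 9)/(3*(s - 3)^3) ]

Direct substitution gives 0/0.
Apply L'Hôpital: lim (3*cos(3*s - 9) - 3)/(-9*(s - 3)^2), still 0/0.
Apply L'Hôpital: lim (-9*sin(3*s - 9))/(54 - 18*s), still 0/0.
After 3 applications of L'Hôpital's rule the quotient is (-27*cos(3*s - 9))/(-18); substituting s = 3 gives 3/2.

3/2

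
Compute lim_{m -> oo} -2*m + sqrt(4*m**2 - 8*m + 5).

This has the form ∞ − ∞. Multiply and divide by the conjugate √(4*m^2 - 8*m + 5) + 2m.
That gives (-8m + 5) / (√(4*m^2 - 8*m + 5) + 2m).
Divide numerator and denominator by m: the limit is -8/(2·2) = -2.

-2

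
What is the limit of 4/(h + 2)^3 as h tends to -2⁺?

As h → -2⁺, (h + 2) → 0⁺, so (h + 2)^3 → 0⁺ and 4/(h + 2)^3 → ∞.

∞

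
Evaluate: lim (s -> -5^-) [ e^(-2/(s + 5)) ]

As s → -5⁻, -2/(s + 5) → +∞, so e^(-2/(s + 5)) → ∞.

∞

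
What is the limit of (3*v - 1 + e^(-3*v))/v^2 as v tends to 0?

Direct substitution gives 0/0.
Apply L'Hôpital: lim (3 - 3*e^(-3*v))/(2*v), still 0/0.
After 2 applications of L'Hôpital's rule the quotient is (9*e^(-3*v))/(2); substituting v = 0 gives 9/2.

9/2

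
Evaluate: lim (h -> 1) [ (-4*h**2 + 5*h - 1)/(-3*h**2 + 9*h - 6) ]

At h = 1 both the top and bottom vanish — a removable singularity. Factoring out (h - 1) from each leaves (1 - 4*h)/(6 - 3*h), which at h = 1 equals -1.

-1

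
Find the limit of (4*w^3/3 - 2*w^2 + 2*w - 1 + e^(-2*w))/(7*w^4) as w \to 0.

Direct substitution gives 0/0.
Apply L'Hôpital: lim (4*w^2 - 4*w + 2 - 2*e^(-2*w))/(28*w^3), still 0/0.
Apply L'Hôpital: lim (8*w - 4 + 4*e^(-2*w))/(84*w^2), still 0/0.
Apply L'Hôpital: lim (8 - 8*e^(-2*w))/(168*w), still 0/0.
After 4 applications of L'Hôpital's rule the quotient is (16*e^(-2*w))/(168); substituting w = 0 gives 2/21.

2/21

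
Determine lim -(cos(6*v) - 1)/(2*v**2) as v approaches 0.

9

Direct substitution gives 0/0.
Apply L'Hôpital: lim (-6*sin(6*v))/(-4*v), still 0/0.
After 2 applications of L'Hôpital's rule the quotient is (-36*cos(6*v))/(-4); substituting v = 0 gives 9.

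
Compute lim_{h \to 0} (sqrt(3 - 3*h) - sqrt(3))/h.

Substitution gives 0/0. Multiply numerator and denominator by the conjugate √(3 - 3h) + √3.
The numerator becomes (3 - 3h) − 3 = -3h, so the expression simplifies to -3/(√(3 - 3h) + √3).
Letting h → 0 gives -3/(2√3) = -√(3)/2.

-√(3)/2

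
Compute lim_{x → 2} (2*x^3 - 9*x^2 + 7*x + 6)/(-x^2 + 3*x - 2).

At x = 2 both the top and bottom vanish — a removable singularity. Factoring out (x - 2) from each leaves (2*x^2 - 5*x - 3)/(1 - x), which at x = 2 equals 5.

5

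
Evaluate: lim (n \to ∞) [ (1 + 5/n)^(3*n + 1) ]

e^(15)

The base → 1 and the exponent → ∞: a 1^∞ form.
Take logarithms: (3n + 1)·ln(1 + 5/n). Since ln(1+u) ~ u for small u, this behaves like (3n)·(5/n) → 15.
So the limit is e^(15).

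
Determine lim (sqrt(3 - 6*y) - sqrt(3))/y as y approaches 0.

-√(3)

A 0/0 form; rationalise with √(3 - 6y) + √3. This collapses the numerator to -6y, leaving -6/(√(3 - 6y) + √3) → -6/(2√3) = -√(3).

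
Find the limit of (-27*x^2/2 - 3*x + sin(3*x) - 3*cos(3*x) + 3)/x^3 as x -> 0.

-9/2

Substitution gives 0/0; apply L'Hôpital's rule 3 times.
After differentiating numerator and denominator 3 times the quotient is (-81*sin(3*x) - 27*cos(3*x))/(6); at x = 0 this is -9/2.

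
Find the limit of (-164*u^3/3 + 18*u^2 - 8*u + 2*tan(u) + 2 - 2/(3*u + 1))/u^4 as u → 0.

Substitution gives 0/0 (the numerator vanishes to order 4).
Expand each term to order u^4: the coefficient of u^4 in 2·tan(u) is 0 and in -2·1/(1 + 3u) is -162.
Lower-order terms cancel with the polynomial part, so the numerator is (-162)·u^4 + o(u^4), and the limit is (-162)/(1) = -162.

-162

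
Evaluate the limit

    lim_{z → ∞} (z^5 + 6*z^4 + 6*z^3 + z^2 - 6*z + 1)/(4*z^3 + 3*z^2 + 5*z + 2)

The numerator has higher degree (5 > 3); the quotient behaves like (1/(4))·z^2 for large |z|.
As z → +∞ this diverges to ∞.

∞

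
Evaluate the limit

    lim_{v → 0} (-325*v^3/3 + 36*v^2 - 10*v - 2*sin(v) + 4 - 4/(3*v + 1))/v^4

-324

Substitution gives 0/0; apply L'Hôpital's rule 4 times.
After differentiating numerator and denominator 4 times the quotient is (-2*sin(v) - 7776/(3*v + 1)^5)/(24); at v = 0 this is -324.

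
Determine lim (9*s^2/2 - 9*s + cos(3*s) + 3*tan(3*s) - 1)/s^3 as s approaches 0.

27

Substitution gives 0/0; apply L'Hôpital's rule 3 times.
After differentiating numerator and denominator 3 times the quotient is (27*sin(3*s) + 486*tan(3*s)^4 + 648*tan(3*s)^2 + 162)/(6); at s = 0 this is 27.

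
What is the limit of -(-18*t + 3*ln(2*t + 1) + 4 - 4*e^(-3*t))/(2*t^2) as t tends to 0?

Substitution gives 0/0; apply L'Hôpital's rule 2 times.
After differentiating numerator and denominator 2 times the quotient is (-36*e^(-3*t) - 12/(2*t + 1)^2)/(-4); at t = 0 this is 12.

12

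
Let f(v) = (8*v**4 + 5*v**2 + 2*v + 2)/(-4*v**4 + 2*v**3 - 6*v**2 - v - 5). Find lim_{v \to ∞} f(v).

Numerator and denominator both have degree 4.
Dividing every term by v^4, all lower-order terms vanish and the limit is the ratio of leading coefficients, 8/(-4) = -2.

-2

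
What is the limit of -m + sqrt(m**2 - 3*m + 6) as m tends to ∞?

-3/2

An ∞ − ∞ form. Rationalising with the conjugate, the difference becomes (-3m + 6) / (√(m^2 - 3*m + 6) + m).
For large m the denominator behaves like 2·m, so the quotient tends to -3/2 = -3/2.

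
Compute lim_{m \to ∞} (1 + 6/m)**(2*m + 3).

The base → 1 and the exponent → ∞: a 1^∞ form.
Take logarithms: (2m + 3)·ln(1 + 6/m). Since ln(1+u) ~ u for small u, this behaves like (2m)·(6/m) → 12.
So the limit is e^(12).

e^(12)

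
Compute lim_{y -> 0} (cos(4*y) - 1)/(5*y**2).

Direct substitution gives 0/0.
Apply L'Hôpital: lim (-4*sin(4*y))/(10*y), still 0/0.
After 2 applications of L'Hôpital's rule the quotient is (-16*cos(4*y))/(10); substituting y = 0 gives -8/5.

-8/5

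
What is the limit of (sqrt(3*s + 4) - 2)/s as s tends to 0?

A 0/0 form; rationalise with √(4 + 3s) + √4. This collapses the numerator to 3s, leaving 3/(√(4 + 3s) + √4) → 3/(2√4) = 3/4.

3/4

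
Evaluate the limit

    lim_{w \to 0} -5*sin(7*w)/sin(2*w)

-35/2

Substitution gives 0/0.
Divide numerator and denominator by w: sin(7w)/w → 7 and sin(2w)/w → 2, so the limit is -5·7/2 = -35/2.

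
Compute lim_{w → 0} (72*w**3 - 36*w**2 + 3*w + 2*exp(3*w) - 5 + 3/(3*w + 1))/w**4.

999/4

Substitution gives 0/0 (the numerator vanishes to order 4).
Expand each term to order w^4: the coefficient of w^4 in 3·1/(1 + 3w) is 243 and in 2·e^(3w) is 27/4.
Lower-order terms cancel with the polynomial part, so the numerator is (999/4)·w^4 + o(w^4), and the limit is (999/4)/(1) = 999/4.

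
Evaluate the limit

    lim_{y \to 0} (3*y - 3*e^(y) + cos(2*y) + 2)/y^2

Substitution gives 0/0; apply L'Hôpital's rule 2 times.
After differentiating numerator and denominator 2 times the quotient is (-3*e^(y) - 4*cos(2*y))/(2); at y = 0 this is -7/2.

-7/2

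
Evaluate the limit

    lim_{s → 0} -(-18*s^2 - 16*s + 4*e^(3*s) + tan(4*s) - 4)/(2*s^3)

-59/3

Substitution gives 0/0 (the numerator vanishes to order 3).
Expand each term to order s^3: the coefficient of s^3 in 4·e^(3s) is 18 and in tan(4s) is 64/3.
Lower-order terms cancel with the polynomial part, so the numerator is (118/3)·s^3 + o(s^3), and the limit is (118/3)/(-2) = -59/3.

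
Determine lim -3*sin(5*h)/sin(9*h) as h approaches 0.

-5/3

Substitution gives 0/0.
Divide numerator and denominator by h: sin(5h)/h → 5 and sin(9h)/h → 9, so the limit is -3·5/9 = -5/3.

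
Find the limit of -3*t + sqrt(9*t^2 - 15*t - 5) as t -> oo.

An ∞ − ∞ form. Rationalising with the conjugate, the difference becomes (-15t - 5) / (√(9*t^2 - 15*t - 5) + 3t).
For large t the denominator behaves like 2·3t, so the quotient tends to -15/6 = -5/2.

-5/2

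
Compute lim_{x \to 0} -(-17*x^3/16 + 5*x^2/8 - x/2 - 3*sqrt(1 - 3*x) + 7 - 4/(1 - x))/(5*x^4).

Substitution gives 0/0; apply L'Hôpital's rule 4 times.
After differentiating numerator and denominator 4 times the quotient is (96/(x - 1)^5 + 3645/(16*(1 - 3*x)^(7/2)))/(-120); at x = 0 this is -703/640.

-703/640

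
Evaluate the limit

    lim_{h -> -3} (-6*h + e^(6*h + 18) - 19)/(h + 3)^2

18

Direct substitution gives 0/0.
Apply L'Hôpital: lim (6*e^(6*h + 18) - 6)/(2*h + 6), still 0/0.
After 2 applications of L'Hôpital's rule the quotient is (36*e^(6*h + 18))/(2); substituting h = -3 gives 18.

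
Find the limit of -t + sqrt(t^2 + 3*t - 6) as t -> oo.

This has the form ∞ − ∞. Multiply and divide by the conjugate √(t^2 + 3*t - 6) + t.
That gives (3t - 6) / (√(t^2 + 3*t - 6) + t).
Divide numerator and denominator by t: the limit is 3/(2·1) = 3/2.

3/2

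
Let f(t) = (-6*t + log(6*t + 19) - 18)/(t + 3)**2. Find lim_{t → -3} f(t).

Direct substitution gives 0/0.
Apply L'Hôpital: lim (-6 + 6/(6*t + 19))/(2*t + 6), still 0/0.
After 2 applications of L'Hôpital's rule the quotient is (-36/(6*t + 19)^2)/(2); substituting t = -3 gives -18.

-18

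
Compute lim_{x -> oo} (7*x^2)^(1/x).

1

Base → ∞ and exponent → 0: an ∞^0 form.
Take logs: (1/x)·ln(7·x^2) = (ln 7 + 2·ln x)/x → 0.
So the limit is e^0 = 1.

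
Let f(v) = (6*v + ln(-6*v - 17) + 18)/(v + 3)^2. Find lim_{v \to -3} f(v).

Direct substitution gives 0/0.
Apply L'Hôpital: lim (6 - 6/(-6*v - 17))/(2*v + 6), still 0/0.
After 2 applications of L'Hôpital's rule the quotient is (-36/(-6*v - 17)^2)/(2); substituting v = -3 gives -18.

-18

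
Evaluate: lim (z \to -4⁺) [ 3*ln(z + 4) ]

As z → -4⁺, z + 4 → 0⁺ and ln(z + 4) → −∞.
Multiplying by 3 gives -∞.

-∞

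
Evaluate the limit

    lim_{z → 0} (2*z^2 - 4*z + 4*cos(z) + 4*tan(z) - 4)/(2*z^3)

Substitution gives 0/0; apply L'Hôpital's rule 3 times.
After differentiating numerator and denominator 3 times the quotient is (4*sin(z) + 24*tan(z)^4 + 32*tan(z)^2 + 8)/(12); at z = 0 this is 2/3.

2/3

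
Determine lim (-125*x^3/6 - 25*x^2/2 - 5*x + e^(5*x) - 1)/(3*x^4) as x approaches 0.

625/72

Direct substitution gives 0/0.
Apply L'Hôpital: lim (-125*x^2/2 - 25*x + 5*e^(5*x) - 5)/(12*x^3), still 0/0.
Apply L'Hôpital: lim (-125*x + 25*e^(5*x) - 25)/(36*x^2), still 0/0.
Apply L'Hôpital: lim (125*e^(5*x) - 125)/(72*x), still 0/0.
After 4 applications of L'Hôpital's rule the quotient is (625*e^(5*x))/(72); substituting x = 0 gives 625/72.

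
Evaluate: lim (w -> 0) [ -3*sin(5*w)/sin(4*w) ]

Substitution gives 0/0.
Divide numerator and denominator by w: sin(5w)/w → 5 and sin(4w)/w → 4, so the limit is -3·5/4 = -15/4.

-15/4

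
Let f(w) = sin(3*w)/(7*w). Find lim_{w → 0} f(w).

3/7

Substitution gives 0/0.
Write it as (3/7)·sin(3w)/(3w); since sin(u)/u → 1, the limit is 3/7.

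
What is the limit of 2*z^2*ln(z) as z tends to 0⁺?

This is a 0·(−∞) form. Rewrite as 2·ln(z) / z^(−2) and apply L'Hôpital:
the derivative quotient is 2·(1/z) / (−2·z^(−3)) = (-2/2)·z^2 → 0.

0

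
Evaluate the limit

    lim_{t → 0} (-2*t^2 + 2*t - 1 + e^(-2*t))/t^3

Direct substitution gives 0/0.
Apply L'Hôpital: lim (-4*t + 2 - 2*e^(-2*t))/(3*t^2), still 0/0.
Apply L'Hôpital: lim (-4 + 4*e^(-2*t))/(6*t), still 0/0.
After 3 applications of L'Hôpital's rule the quotient is (-8*e^(-2*t))/(6); substituting t = 0 gives -4/3.

-4/3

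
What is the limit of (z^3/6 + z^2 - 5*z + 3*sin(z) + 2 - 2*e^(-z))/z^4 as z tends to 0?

Substitution gives 0/0 (the numerator vanishes to order 4).
Expand each term to order z^4: the coefficient of z^4 in 3·sin(z) is 0 and in -2·e^(-z) is -1/12.
Lower-order terms cancel with the polynomial part, so the numerator is (-1/12)·z^4 + o(z^4), and the limit is (-1/12)/(1) = -1/12.

-1/12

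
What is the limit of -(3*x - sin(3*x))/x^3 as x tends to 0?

-9/2

Direct substitution gives 0/0.
Apply L'Hôpital: lim (3 - 3*cos(3*x))/(-3*x^2), still 0/0.
Apply L'Hôpital: lim (9*sin(3*x))/(-6*x), still 0/0.
After 3 applications of L'Hôpital's rule the quotient is (27*cos(3*x))/(-6); substituting x = 0 gives -9/2.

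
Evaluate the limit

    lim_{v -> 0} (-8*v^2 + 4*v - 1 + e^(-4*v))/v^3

-32/3

Direct substitution gives 0/0.
Apply L'Hôpital: lim (-16*v + 4 - 4*e^(-4*v))/(3*v^2), still 0/0.
Apply L'Hôpital: lim (-16 + 16*e^(-4*v))/(6*v), still 0/0.
After 3 applications of L'Hôpital's rule the quotient is (-64*e^(-4*v))/(6); substituting v = 0 gives -32/3.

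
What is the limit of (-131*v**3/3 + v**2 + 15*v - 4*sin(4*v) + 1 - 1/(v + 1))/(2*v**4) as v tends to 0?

Substitution gives 0/0 (the numerator vanishes to order 4).
Expand each term to order v^4: the coefficient of v^4 in −1/(1 + v) is -1 and in -4·sin(4v) is 0.
Lower-order terms cancel with the polynomial part, so the numerator is (-1)·v^4 + o(v^4), and the limit is (-1)/(2) = -1/2.

-1/2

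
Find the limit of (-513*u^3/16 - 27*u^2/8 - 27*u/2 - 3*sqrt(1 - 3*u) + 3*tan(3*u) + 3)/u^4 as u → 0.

Substitution gives 0/0 (the numerator vanishes to order 4).
Expand each term to order u^4: the coefficient of u^4 in -3·√(1 - 3u) is 1215/128 and in 3·tan(3u) is 0.
Lower-order terms cancel with the polynomial part, so the numerator is (1215/128)·u^4 + o(u^4), and the limit is (1215/128)/(1) = 1215/128.

1215/128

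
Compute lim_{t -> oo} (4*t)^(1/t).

1

Base → ∞ and exponent → 0: an ∞^0 form.
Take logs: (1/t)·ln(4·t^1) = (ln 4 + 1·ln t)/t → 0.
So the limit is e^0 = 1.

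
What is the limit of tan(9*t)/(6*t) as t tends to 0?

Substitution gives 0/0.
Since tan(u)/u → 1 as u → 0, tan(9t)/(9t) → 1 and the limit is 9/6 = 3/2.

3/2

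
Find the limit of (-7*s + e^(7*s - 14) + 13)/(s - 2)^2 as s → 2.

Direct substitution gives 0/0.
Apply L'Hôpital: lim (7*e^(7*s - 14) - 7)/(2*s - 4), still 0/0.
After 2 applications of L'Hôpital's rule the quotient is (49*e^(7*s - 14))/(2); substituting s = 2 gives 49/2.

49/2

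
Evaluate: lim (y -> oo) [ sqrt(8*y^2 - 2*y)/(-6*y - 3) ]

For large |y|, √(8*y^2 - 2*y) ≈ √8·|y| and the denominator ≈ -6y.
Since y → +∞, |y| = y, giving √8/(-6) = -√(2)/3.

-√(2)/3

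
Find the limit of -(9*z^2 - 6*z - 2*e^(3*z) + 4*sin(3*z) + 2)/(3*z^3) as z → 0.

9

Substitution gives 0/0 (the numerator vanishes to order 3).
Expand each term to order z^3: the coefficient of z^3 in -2·e^(3z) is -9 and in 4·sin(3z) is -18.
Lower-order terms cancel with the polynomial part, so the numerator is (-27)·z^3 + o(z^3), and the limit is (-27)/(-3) = 9.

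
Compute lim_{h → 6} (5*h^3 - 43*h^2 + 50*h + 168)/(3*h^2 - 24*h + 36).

At h = 6 both the top and bottom vanish — a removable singularity. Factoring out (h - 6) from each leaves (5*h^2 - 13*h - 28)/(3*h - 6), which at h = 6 equals 37/6.

37/6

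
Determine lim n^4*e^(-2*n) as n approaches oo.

Write as n^4/e^{2n}, an ∞/∞ form.
Exponential growth dominates any polynomial, so repeated L'Hôpital (or the standard result) gives 0.

0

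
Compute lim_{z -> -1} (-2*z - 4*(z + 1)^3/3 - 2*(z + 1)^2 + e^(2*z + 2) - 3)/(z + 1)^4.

2/3

Direct substitution gives 0/0.
Apply L'Hôpital: lim (-4*z - 4*(z + 1)^2 + 2*e^(2*z + 2) - 6)/(4*(z + 1)^3), still 0/0.
Apply L'Hôpital: lim (-8*z + 4*e^(2*z + 2) - 12)/(12*(z + 1)^2), still 0/0.
Apply L'Hôpital: lim (8*e^(2*z + 2) - 8)/(24*z + 24), still 0/0.
After 4 applications of L'Hôpital's rule the quotient is (16*e^(2*z + 2))/(24); substituting z = -1 gives 2/3.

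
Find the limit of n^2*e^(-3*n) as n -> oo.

Write as n^2/e^{3n}, an ∞/∞ form.
Exponential growth dominates any polynomial, so repeated L'Hôpital (or the standard result) gives 0.

0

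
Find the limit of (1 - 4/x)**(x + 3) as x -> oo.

Write it as [(1 - 4/x)^x]^(1) · (1 - 4/x)^(3). The bracketed term tends to e^(-4) and the second factor to 1, so the limit is e^(-4).

e^(-4)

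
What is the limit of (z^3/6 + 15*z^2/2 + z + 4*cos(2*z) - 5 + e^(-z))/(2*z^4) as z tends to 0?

Substitution gives 0/0 (the numerator vanishes to order 4).
Expand each term to order z^4: the coefficient of z^4 in e^(-z) is 1/24 and in 4·cos(2z) is 8/3.
Lower-order terms cancel with the polynomial part, so the numerator is (65/24)·z^4 + o(z^4), and the limit is (65/24)/(2) = 65/48.

65/48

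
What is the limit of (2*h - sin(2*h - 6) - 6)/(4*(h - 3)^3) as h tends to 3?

Direct substitution gives 0/0.
Apply L'Hôpital: lim (2 - 2*cos(2*h - 6))/(12*(h - 3)^2), still 0/0.
Apply L'Hôpital: lim (4*sin(2*h - 6))/(24*h - 72), still 0/0.
After 3 applications of L'Hôpital's rule the quotient is (8*cos(2*h - 6))/(24); substituting h = 3 gives 1/3.

1/3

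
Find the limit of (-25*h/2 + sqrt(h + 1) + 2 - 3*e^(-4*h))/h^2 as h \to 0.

Substitution gives 0/0; apply L'Hôpital's rule 2 times.
After differentiating numerator and denominator 2 times the quotient is (-48*e^(-4*h) - 1/(4*(h + 1)^(3/2)))/(2); at h = 0 this is -193/8.

-193/8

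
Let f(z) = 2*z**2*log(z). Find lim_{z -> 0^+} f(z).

0

This is a 0·(−∞) form. Rewrite as 2·ln(z) / z^(−2) and apply L'Hôpital:
the derivative quotient is 2·(1/z) / (−2·z^(−3)) = (-2/2)·z^2 → 0.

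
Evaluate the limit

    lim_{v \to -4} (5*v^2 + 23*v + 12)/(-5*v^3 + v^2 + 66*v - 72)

17/182

Direct substitution gives 0/0, so factor. Both numerator and denominator have (v + 4) as a factor.
After cancelling, the expression reduces to (5*v + 3)/(-5*v^2 + 21*v - 18).
Substituting v = -4 gives 17/182.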